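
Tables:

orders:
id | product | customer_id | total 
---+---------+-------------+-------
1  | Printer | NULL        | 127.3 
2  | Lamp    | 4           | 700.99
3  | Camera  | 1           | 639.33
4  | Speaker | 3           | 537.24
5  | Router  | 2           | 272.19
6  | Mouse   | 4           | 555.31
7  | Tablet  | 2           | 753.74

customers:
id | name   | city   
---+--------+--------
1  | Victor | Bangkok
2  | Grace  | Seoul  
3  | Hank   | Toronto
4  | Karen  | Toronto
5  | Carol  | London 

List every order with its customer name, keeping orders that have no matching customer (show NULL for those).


LEFT JOIN keeps every row from orders (the left table); where customer_id has no match in customers, the customer columns become NULL. Walk through each order:
  - order 1 (Printer): customer_id=NULL, no match -> kept with NULL
  - order 2 (Lamp): customer_id=4 -> matches Karen
  - order 3 (Camera): customer_id=1 -> matches Victor
  - order 4 (Speaker): customer_id=3 -> matches Hank
  - order 5 (Router): customer_id=2 -> matches Grace
  - order 6 (Mouse): customer_id=4 -> matches Karen
  - order 7 (Tablet): customer_id=2 -> matches Grace
All 7 rows appear; 1 has NULL customer.

SQL:
SELECT a.product, b.name AS customer
FROM orders a
LEFT JOIN customers b ON a.customer_id = b.id

Result:
product | customer
--------+---------
Printer | NULL    
Lamp    | Karen   
Camera  | Victor  
Speaker | Hank    
Router  | Grace   
Mouse   | Karen   
Tablet  | Grace   


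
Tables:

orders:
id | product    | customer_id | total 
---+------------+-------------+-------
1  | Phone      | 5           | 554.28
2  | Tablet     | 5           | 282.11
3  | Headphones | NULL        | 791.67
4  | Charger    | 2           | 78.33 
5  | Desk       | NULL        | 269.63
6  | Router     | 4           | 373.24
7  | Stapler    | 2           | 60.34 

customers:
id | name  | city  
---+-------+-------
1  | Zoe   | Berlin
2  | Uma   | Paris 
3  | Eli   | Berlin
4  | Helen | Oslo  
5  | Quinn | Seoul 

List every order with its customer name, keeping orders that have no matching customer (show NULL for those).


LEFT JOIN keeps every row from orders (the left table); where customer_id has no match in customers, the customer columns become NULL. Walk through each order:
  - order 1 (Phone): customer_id=5 -> matches Quinn
  - order 2 (Tablet): customer_id=5 -> matches Quinn
  - order 3 (Headphones): customer_id=NULL, no match -> kept with NULL
  - order 4 (Charger): customer_id=2 -> matches Uma
  - order 5 (Desk): customer_id=NULL, no match -> kept with NULL
  - order 6 (Router): customer_id=4 -> matches Helen
  - order 7 (Stapler): customer_id=2 -> matches Uma
All 7 rows appear; 2 have NULL customer.

SQL:
SELECT a.product, b.name AS customer
FROM orders a
LEFT JOIN customers b ON a.customer_id = b.id

Result:
product    | customer
-----------+---------
Phone      | Quinn   
Tablet     | Quinn   
Headphones | NULL    
Charger    | Uma     
Desk       | NULL    
Router     | Helen   
Stapler    | Uma     


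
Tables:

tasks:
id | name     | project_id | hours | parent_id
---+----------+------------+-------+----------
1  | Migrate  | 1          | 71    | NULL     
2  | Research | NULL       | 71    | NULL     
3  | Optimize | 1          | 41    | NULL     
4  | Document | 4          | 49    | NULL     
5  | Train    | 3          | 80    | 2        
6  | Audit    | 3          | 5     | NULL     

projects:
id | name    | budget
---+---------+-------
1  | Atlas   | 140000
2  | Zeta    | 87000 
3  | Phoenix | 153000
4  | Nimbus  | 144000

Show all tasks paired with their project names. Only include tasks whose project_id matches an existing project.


INNER JOIN keeps only tasks rows whose project_id matches an id in projects. Walk through each task:
  - task 1 (Migrate): project_id=1 -> matches Atlas
  - task 2 (Research): project_id=NULL, no match -> dropped
  - task 3 (Optimize): project_id=1 -> matches Atlas
  - task 4 (Document): project_id=4 -> matches Nimbus
  - task 5 (Train): project_id=3 -> matches Phoenix
  - task 6 (Audit): project_id=3 -> matches Phoenix
So 1 of 6 rows is dropped.

SQL:
SELECT a.name, b.name AS project
FROM tasks a
INNER JOIN projects b ON a.project_id = b.id

Result:
name     | project
---------+--------
Migrate  | Atlas  
Optimize | Atlas  
Document | Nimbus 
Train    | Phoenix
Audit    | Phoenix


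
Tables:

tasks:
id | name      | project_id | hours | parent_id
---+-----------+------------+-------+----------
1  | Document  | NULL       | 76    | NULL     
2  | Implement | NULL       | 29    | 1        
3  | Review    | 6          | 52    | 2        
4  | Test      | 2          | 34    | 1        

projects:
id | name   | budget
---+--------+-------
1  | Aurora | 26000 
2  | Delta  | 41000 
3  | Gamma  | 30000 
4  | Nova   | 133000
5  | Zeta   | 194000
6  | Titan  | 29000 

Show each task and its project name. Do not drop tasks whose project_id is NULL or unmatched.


LEFT JOIN keeps every row from tasks (the left table); where project_id has no match in projects, the project columns become NULL. Walk through each task:
  - task 1 (Document): project_id=NULL, no match -> kept with NULL
  - task 2 (Implement): project_id=NULL, no match -> kept with NULL
  - task 3 (Review): project_id=6 -> matches Titan
  - task 4 (Test): project_id=2 -> matches Delta
All 4 rows appear; 2 have NULL project.

SQL:
SELECT a.name, b.name AS project
FROM tasks a
LEFT JOIN projects b ON a.project_id = b.id

Result:
name      | project
----------+--------
Document  | NULL   
Implement | NULL   
Review    | Titan  
Test      | Delta  


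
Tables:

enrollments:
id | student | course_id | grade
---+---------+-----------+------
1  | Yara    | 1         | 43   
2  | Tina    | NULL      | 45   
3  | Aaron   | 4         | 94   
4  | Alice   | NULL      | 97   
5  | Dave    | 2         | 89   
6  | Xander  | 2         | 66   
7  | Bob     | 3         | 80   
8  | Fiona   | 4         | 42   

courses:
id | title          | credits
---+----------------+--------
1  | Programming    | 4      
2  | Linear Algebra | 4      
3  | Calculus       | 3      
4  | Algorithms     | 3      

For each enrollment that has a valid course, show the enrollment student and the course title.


INNER JOIN keeps only enrollments rows whose course_id matches an id in courses. Walk through each enrollment:
  - enrollment 1 (Yara): course_id=1 -> matches Programming
  - enrollment 2 (Tina): course_id=NULL, no match -> dropped
  - enrollment 3 (Aaron): course_id=4 -> matches Algorithms
  - enrollment 4 (Alice): course_id=NULL, no match -> dropped
  - enrollment 5 (Dave): course_id=2 -> matches Linear Algebra
  - enrollment 6 (Xander): course_id=2 -> matches Linear Algebra
  - enrollment 7 (Bob): course_id=3 -> matches Calculus
  - enrollment 8 (Fiona): course_id=4 -> matches Algorithms
So 2 of 8 rows are dropped.

SQL:
SELECT a.student, b.title AS course
FROM enrollments a
INNER JOIN courses b ON a.course_id = b.id

Result:
student | course        
--------+---------------
Yara    | Programming   
Aaron   | Algorithms    
Dave    | Linear Algebra
Xander  | Linear Algebra
Bob     | Calculus      
Fiona   | Algorithms    


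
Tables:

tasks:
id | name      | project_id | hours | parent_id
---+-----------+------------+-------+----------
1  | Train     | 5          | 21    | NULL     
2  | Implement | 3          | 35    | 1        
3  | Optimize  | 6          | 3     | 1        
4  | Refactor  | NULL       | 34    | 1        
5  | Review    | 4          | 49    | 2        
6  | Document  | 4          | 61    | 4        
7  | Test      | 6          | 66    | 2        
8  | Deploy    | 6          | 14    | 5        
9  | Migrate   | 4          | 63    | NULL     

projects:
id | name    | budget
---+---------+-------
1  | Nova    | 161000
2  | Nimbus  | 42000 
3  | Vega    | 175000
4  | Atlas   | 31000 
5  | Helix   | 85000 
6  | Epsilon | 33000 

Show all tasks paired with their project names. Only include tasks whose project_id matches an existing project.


INNER JOIN keeps only tasks rows whose project_id matches an id in projects. Walk through each task:
  - task 1 (Train): project_id=5 -> matches Helix
  - task 2 (Implement): project_id=3 -> matches Vega
  - task 3 (Optimize): project_id=6 -> matches Epsilon
  - task 4 (Refactor): project_id=NULL, no match -> dropped
  - task 5 (Review): project_id=4 -> matches Atlas
  - task 6 (Document): project_id=4 -> matches Atlas
  - task 7 (Test): project_id=6 -> matches Epsilon
  - task 8 (Deploy): project_id=6 -> matches Epsilon
  - task 9 (Migrate): project_id=4 -> matches Atlas
So 1 of 9 rows is dropped.

SQL:
SELECT a.name, b.name AS project
FROM tasks a
INNER JOIN projects b ON a.project_id = b.id

Result:
name      | project
----------+--------
Train     | Helix  
Implement | Vega   
Optimize  | Epsilon
Review    | Atlas  
Document  | Atlas  
Test      | Epsilon
Deploy    | Epsilon
Migrate   | Atlas  


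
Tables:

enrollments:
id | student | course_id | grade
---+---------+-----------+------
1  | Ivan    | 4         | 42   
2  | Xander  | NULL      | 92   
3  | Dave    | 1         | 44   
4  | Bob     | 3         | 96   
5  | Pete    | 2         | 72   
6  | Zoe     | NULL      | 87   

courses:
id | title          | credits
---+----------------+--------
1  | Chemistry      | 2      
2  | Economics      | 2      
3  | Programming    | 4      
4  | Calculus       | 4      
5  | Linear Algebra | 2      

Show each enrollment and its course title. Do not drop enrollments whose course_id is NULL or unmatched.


LEFT JOIN keeps every row from enrollments (the left table); where course_id has no match in courses, the course columns become NULL. Walk through each enrollment:
  - enrollment 1 (Ivan): course_id=4 -> matches Calculus
  - enrollment 2 (Xander): course_id=NULL, no match -> kept with NULL
  - enrollment 3 (Dave): course_id=1 -> matches Chemistry
  - enrollment 4 (Bob): course_id=3 -> matches Programming
  - enrollment 5 (Pete): course_id=2 -> matches Economics
  - enrollment 6 (Zoe): course_id=NULL, no match -> kept with NULL
All 6 rows appear; 2 have NULL course.

SQL:
SELECT a.student, b.title AS course
FROM enrollments a
LEFT JOIN courses b ON a.course_id = b.id

Result:
student | course     
--------+------------
Ivan    | Calculus   
Xander  | NULL       
Dave    | Chemistry  
Bob     | Programming
Pete    | Economics  
Zoe     | NULL       


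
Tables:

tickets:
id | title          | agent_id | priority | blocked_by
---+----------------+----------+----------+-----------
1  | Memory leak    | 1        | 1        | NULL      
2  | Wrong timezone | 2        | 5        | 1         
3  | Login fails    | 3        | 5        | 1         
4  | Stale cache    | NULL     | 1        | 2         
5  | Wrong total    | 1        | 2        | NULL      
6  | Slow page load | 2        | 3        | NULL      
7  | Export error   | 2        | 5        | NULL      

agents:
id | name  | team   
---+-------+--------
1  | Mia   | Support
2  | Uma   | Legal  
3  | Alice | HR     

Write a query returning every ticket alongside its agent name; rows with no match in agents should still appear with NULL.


LEFT JOIN keeps every row from tickets (the left table); where agent_id has no match in agents, the agent columns become NULL. Walk through each ticket:
  - ticket 1 (Memory leak): agent_id=1 -> matches Mia
  - ticket 2 (Wrong timezone): agent_id=2 -> matches Uma
  - ticket 3 (Login fails): agent_id=3 -> matches Alice
  - ticket 4 (Stale cache): agent_id=NULL, no match -> kept with NULL
  - ticket 5 (Wrong total): agent_id=1 -> matches Mia
  - ticket 6 (Slow page load): agent_id=2 -> matches Uma
  - ticket 7 (Export error): agent_id=2 -> matches Uma
All 7 rows appear; 1 has NULL agent.

SQL:
SELECT a.title, b.name AS agent
FROM tickets a
LEFT JOIN agents b ON a.agent_id = b.id

Result:
title          | agent
---------------+------
Memory leak    | Mia  
Wrong timezone | Uma  
Login fails    | Alice
Stale cache    | NULL 
Wrong total    | Mia  
Slow page load | Uma  
Export error   | Uma  


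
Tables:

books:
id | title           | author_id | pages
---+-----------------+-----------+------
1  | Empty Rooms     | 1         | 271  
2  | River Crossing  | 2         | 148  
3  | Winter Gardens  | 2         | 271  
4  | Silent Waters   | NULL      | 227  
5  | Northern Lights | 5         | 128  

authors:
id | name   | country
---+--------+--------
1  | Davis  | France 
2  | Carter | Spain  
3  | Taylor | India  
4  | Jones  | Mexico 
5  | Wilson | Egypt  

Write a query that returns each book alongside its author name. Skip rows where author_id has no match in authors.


INNER JOIN keeps only books rows whose author_id matches an id in authors. Walk through each book:
  - book 1 (Empty Rooms): author_id=1 -> matches Davis
  - book 2 (River Crossing): author_id=2 -> matches Carter
  - book 3 (Winter Gardens): author_id=2 -> matches Carter
  - book 4 (Silent Waters): author_id=NULL, no match -> dropped
  - book 5 (Northern Lights): author_id=5 -> matches Wilson
So 1 of 5 rows is dropped.

SQL:
SELECT a.title, b.name AS author
FROM books a
INNER JOIN authors b ON a.author_id = b.id

Result:
title           | author
----------------+-------
Empty Rooms     | Davis 
River Crossing  | Carter
Winter Gardens  | Carter
Northern Lights | Wilson


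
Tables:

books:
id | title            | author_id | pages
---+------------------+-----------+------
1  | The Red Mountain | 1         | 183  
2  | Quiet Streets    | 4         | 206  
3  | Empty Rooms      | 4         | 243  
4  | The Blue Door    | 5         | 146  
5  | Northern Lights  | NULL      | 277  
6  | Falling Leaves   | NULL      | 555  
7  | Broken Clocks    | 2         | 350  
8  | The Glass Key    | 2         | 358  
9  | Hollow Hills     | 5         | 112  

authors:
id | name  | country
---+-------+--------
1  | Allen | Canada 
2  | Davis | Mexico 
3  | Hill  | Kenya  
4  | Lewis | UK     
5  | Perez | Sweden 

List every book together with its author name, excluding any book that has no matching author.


INNER JOIN keeps only books rows whose author_id matches an id in authors. Walk through each book:
  - book 1 (The Red Mountain): author_id=1 -> matches Allen
  - book 2 (Quiet Streets): author_id=4 -> matches Lewis
  - book 3 (Empty Rooms): author_id=4 -> matches Lewis
  - book 4 (The Blue Door): author_id=5 -> matches Perez
  - book 5 (Northern Lights): author_id=NULL, no match -> dropped
  - book 6 (Falling Leaves): author_id=NULL, no match -> dropped
  - book 7 (Broken Clocks): author_id=2 -> matches Davis
  - book 8 (The Glass Key): author_id=2 -> matches Davis
  - book 9 (Hollow Hills): author_id=5 -> matches Perez
So 2 of 9 rows are dropped.

SQL:
SELECT a.title, b.name AS author
FROM books a
INNER JOIN authors b ON a.author_id = b.id

Result:
title            | author
-----------------+-------
The Red Mountain | Allen 
Quiet Streets    | Lewis 
Empty Rooms      | Lewis 
The Blue Door    | Perez 
Broken Clocks    | Davis 
The Glass Key    | Davis 
Hollow Hills     | Perez 


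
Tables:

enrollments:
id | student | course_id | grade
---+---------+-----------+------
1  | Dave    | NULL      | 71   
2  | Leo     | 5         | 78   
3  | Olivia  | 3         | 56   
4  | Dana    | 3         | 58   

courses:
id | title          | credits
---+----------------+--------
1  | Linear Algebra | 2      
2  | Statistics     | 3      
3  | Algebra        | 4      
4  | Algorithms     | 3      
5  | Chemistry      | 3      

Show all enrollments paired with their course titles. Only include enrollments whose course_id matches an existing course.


INNER JOIN keeps only enrollments rows whose course_id matches an id in courses. Walk through each enrollment:
  - enrollment 1 (Dave): course_id=NULL, no match -> dropped
  - enrollment 2 (Leo): course_id=5 -> matches Chemistry
  - enrollment 3 (Olivia): course_id=3 -> matches Algebra
  - enrollment 4 (Dana): course_id=3 -> matches Algebra
So 1 of 4 rows is dropped.

SQL:
SELECT a.student, b.title AS course
FROM enrollments a
INNER JOIN courses b ON a.course_id = b.id

Result:
student | course   
--------+----------
Leo     | Chemistry
Olivia  | Algebra  
Dana    | Algebra  


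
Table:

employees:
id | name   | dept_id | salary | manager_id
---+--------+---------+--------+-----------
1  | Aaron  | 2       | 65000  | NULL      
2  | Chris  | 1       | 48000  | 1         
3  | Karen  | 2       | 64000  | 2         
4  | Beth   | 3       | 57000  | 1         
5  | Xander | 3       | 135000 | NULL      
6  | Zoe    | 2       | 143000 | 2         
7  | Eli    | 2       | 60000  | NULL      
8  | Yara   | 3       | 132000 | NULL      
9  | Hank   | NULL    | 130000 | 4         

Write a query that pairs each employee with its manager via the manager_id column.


This is a self-join: employees is joined to a second copy of itself, matching each row's manager_id to another row's id. Use LEFT JOIN so rows with manager_id=NULL are kept.
  - employee 1 (Aaron): manager_id=NULL -> NULL
  - employee 2 (Chris): manager_id=1 -> Aaron
  - employee 3 (Karen): manager_id=2 -> Chris
  - employee 4 (Beth): manager_id=1 -> Aaron
  - employee 5 (Xander): manager_id=NULL -> NULL
  - employee 6 (Zoe): manager_id=2 -> Chris
  - employee 7 (Eli): manager_id=NULL -> NULL
  - employee 8 (Yara): manager_id=NULL -> NULL
  - employee 9 (Hank): manager_id=4 -> Beth

SQL:
SELECT a.name AS item, b.name AS manager
FROM employees a
LEFT JOIN employees b ON a.manager_id = b.id

Result:
item   | manager
-------+--------
Aaron  | NULL   
Chris  | Aaron  
Karen  | Chris  
Beth   | Aaron  
Xander | NULL   
Zoe    | Chris  
Eli    | NULL   
Yara   | NULL   
Hank   | Beth   


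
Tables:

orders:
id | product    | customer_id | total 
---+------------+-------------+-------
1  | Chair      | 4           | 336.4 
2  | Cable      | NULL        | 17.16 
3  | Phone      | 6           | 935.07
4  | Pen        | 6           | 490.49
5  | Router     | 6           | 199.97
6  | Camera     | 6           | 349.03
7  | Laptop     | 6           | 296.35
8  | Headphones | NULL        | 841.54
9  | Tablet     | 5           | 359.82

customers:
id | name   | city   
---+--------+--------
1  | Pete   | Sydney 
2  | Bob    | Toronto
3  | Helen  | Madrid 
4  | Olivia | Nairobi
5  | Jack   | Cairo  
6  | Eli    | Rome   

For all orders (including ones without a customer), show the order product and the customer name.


LEFT JOIN keeps every row from orders (the left table); where customer_id has no match in customers, the customer columns become NULL. Walk through each order:
  - order 1 (Chair): customer_id=4 -> matches Olivia
  - order 2 (Cable): customer_id=NULL, no match -> kept with NULL
  - order 3 (Phone): customer_id=6 -> matches Eli
  - order 4 (Pen): customer_id=6 -> matches Eli
  - order 5 (Router): customer_id=6 -> matches Eli
  - order 6 (Camera): customer_id=6 -> matches Eli
  - order 7 (Laptop): customer_id=6 -> matches Eli
  - order 8 (Headphones): customer_id=NULL, no match -> kept with NULL
  - order 9 (Tablet): customer_id=5 -> matches Jack
All 9 rows appear; 2 have NULL customer.

SQL:
SELECT a.product, b.name AS customer
FROM orders a
LEFT JOIN customers b ON a.customer_id = b.id

Result:
product    | customer
-----------+---------
Chair      | Olivia  
Cable      | NULL    
Phone      | Eli     
Pen        | Eli     
Router     | Eli     
Camera     | Eli     
Laptop     | Eli     
Headphones | NULL    
Tablet     | Jack    


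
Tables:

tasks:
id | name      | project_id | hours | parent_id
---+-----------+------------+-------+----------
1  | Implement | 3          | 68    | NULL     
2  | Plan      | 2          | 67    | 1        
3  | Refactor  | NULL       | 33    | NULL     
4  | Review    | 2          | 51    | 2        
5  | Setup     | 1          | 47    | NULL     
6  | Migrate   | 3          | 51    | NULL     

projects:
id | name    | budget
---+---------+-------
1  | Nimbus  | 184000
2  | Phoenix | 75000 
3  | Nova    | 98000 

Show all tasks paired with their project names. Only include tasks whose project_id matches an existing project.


INNER JOIN keeps only tasks rows whose project_id matches an id in projects. Walk through each task:
  - task 1 (Implement): project_id=3 -> matches Nova
  - task 2 (Plan): project_id=2 -> matches Phoenix
  - task 3 (Refactor): project_id=NULL, no match -> dropped
  - task 4 (Review): project_id=2 -> matches Phoenix
  - task 5 (Setup): project_id=1 -> matches Nimbus
  - task 6 (Migrate): project_id=3 -> matches Nova
So 1 of 6 rows is dropped.

SQL:
SELECT a.name, b.name AS project
FROM tasks a
INNER JOIN projects b ON a.project_id = b.id

Result:
name      | project
----------+--------
Implement | Nova   
Plan      | Phoenix
Review    | Phoenix
Setup     | Nimbus 
Migrate   | Nova   


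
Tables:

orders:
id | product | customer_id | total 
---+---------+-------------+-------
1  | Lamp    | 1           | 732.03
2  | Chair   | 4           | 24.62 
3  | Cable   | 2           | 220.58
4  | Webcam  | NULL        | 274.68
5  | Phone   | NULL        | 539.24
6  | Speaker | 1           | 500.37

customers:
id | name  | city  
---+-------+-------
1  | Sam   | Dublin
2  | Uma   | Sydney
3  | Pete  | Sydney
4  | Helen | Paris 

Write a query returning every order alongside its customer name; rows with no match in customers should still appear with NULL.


LEFT JOIN keeps every row from orders (the left table); where customer_id has no match in customers, the customer columns become NULL. Walk through each order:
  - order 1 (Lamp): customer_id=1 -> matches Sam
  - order 2 (Chair): customer_id=4 -> matches Helen
  - order 3 (Cable): customer_id=2 -> matches Uma
  - order 4 (Webcam): customer_id=NULL, no match -> kept with NULL
  - order 5 (Phone): customer_id=NULL, no match -> kept with NULL
  - order 6 (Speaker): customer_id=1 -> matches Sam
All 6 rows appear; 2 have NULL customer.

SQL:
SELECT a.product, b.name AS customer
FROM orders a
LEFT JOIN customers b ON a.customer_id = b.id

Result:
product | customer
--------+---------
Lamp    | Sam     
Chair   | Helen   
Cable   | Uma     
Webcam  | NULL    
Phone   | NULL    
Speaker | Sam     


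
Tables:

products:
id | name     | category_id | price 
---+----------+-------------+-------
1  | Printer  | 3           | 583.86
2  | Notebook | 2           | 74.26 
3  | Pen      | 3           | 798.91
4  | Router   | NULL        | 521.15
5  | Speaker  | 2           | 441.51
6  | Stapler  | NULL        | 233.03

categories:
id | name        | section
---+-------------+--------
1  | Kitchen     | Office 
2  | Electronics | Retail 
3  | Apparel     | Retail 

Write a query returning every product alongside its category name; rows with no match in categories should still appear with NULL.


LEFT JOIN keeps every row from products (the left table); where category_id has no match in categories, the category columns become NULL. Walk through each product:
  - product 1 (Printer): category_id=3 -> matches Apparel
  - product 2 (Notebook): category_id=2 -> matches Electronics
  - product 3 (Pen): category_id=3 -> matches Apparel
  - product 4 (Router): category_id=NULL, no match -> kept with NULL
  - product 5 (Speaker): category_id=2 -> matches Electronics
  - product 6 (Stapler): category_id=NULL, no match -> kept with NULL
All 6 rows appear; 2 have NULL category.

SQL:
SELECT a.name, b.name AS category
FROM products a
LEFT JOIN categories b ON a.category_id = b.id

Result:
name     | category   
---------+------------
Printer  | Apparel    
Notebook | Electronics
Pen      | Apparel    
Router   | NULL       
Speaker  | Electronics
Stapler  | NULL       


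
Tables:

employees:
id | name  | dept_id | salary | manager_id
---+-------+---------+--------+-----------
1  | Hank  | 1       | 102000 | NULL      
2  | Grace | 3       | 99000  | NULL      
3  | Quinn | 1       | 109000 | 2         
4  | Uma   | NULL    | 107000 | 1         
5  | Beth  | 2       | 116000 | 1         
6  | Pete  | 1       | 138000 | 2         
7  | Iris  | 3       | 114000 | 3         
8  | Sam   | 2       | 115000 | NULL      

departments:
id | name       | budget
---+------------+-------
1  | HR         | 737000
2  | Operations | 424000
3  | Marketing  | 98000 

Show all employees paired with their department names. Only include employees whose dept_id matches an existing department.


INNER JOIN keeps only employees rows whose dept_id matches an id in departments. Walk through each employee:
  - employee 1 (Hank): dept_id=1 -> matches HR
  - employee 2 (Grace): dept_id=3 -> matches Marketing
  - employee 3 (Quinn): dept_id=1 -> matches HR
  - employee 4 (Uma): dept_id=NULL, no match -> dropped
  - employee 5 (Beth): dept_id=2 -> matches Operations
  - employee 6 (Pete): dept_id=1 -> matches HR
  - employee 7 (Iris): dept_id=3 -> matches Marketing
  - employee 8 (Sam): dept_id=2 -> matches Operations
So 1 of 8 rows is dropped.

SQL:
SELECT a.name, b.name AS department
FROM employees a
INNER JOIN departments b ON a.dept_id = b.id

Result:
name  | department
------+-----------
Hank  | HR        
Grace | Marketing 
Quinn | HR        
Beth  | Operations
Pete  | HR        
Iris  | Marketing 
Sam   | Operations


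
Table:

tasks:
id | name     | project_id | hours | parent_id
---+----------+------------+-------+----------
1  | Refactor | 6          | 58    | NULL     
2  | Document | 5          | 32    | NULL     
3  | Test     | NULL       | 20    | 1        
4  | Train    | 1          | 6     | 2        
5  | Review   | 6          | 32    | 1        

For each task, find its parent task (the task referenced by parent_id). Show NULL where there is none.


This is a self-join: tasks is joined to a second copy of itself, matching each row's parent_id to another row's id. Use LEFT JOIN so rows with parent_id=NULL are kept.
  - task 1 (Refactor): parent_id=NULL -> NULL
  - task 2 (Document): parent_id=NULL -> NULL
  - task 3 (Test): parent_id=1 -> Refactor
  - task 4 (Train): parent_id=2 -> Document
  - task 5 (Review): parent_id=1 -> Refactor

SQL:
SELECT a.name AS item, b.name AS parent
FROM tasks a
LEFT JOIN tasks b ON a.parent_id = b.id

Result:
item     | parent  
---------+---------
Refactor | NULL    
Document | NULL    
Test     | Refactor
Train    | Document
Review   | Refactor


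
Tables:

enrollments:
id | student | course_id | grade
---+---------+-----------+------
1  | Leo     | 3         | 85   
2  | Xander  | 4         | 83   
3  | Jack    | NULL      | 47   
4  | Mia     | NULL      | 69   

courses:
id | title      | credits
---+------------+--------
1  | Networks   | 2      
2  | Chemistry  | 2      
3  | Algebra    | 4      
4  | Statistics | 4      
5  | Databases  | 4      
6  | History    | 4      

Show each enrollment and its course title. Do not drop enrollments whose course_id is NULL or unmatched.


LEFT JOIN keeps every row from enrollments (the left table); where course_id has no match in courses, the course columns become NULL. Walk through each enrollment:
  - enrollment 1 (Leo): course_id=3 -> matches Algebra
  - enrollment 2 (Xander): course_id=4 -> matches Statistics
  - enrollment 3 (Jack): course_id=NULL, no match -> kept with NULL
  - enrollment 4 (Mia): course_id=NULL, no match -> kept with NULL
All 4 rows appear; 2 have NULL course.

SQL:
SELECT a.student, b.title AS course
FROM enrollments a
LEFT JOIN courses b ON a.course_id = b.id

Result:
student | course    
--------+-----------
Leo     | Algebra   
Xander  | Statistics
Jack    | NULL      
Mia     | NULL      


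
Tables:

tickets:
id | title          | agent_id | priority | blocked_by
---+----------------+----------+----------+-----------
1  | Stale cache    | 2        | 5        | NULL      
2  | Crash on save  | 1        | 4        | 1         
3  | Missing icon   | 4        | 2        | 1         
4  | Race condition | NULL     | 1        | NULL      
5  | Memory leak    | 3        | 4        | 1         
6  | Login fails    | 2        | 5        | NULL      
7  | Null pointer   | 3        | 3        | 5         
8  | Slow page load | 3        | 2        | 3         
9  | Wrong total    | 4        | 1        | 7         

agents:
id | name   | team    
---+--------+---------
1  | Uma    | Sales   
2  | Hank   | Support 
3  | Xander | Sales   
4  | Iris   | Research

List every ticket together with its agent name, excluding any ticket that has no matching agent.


INNER JOIN keeps only tickets rows whose agent_id matches an id in agents. Walk through each ticket:
  - ticket 1 (Stale cache): agent_id=2 -> matches Hank
  - ticket 2 (Crash on save): agent_id=1 -> matches Uma
  - ticket 3 (Missing icon): agent_id=4 -> matches Iris
  - ticket 4 (Race condition): agent_id=NULL, no match -> dropped
  - ticket 5 (Memory leak): agent_id=3 -> matches Xander
  - ticket 6 (Login fails): agent_id=2 -> matches Hank
  - ticket 7 (Null pointer): agent_id=3 -> matches Xander
  - ticket 8 (Slow page load): agent_id=3 -> matches Xander
  - ticket 9 (Wrong total): agent_id=4 -> matches Iris
So 1 of 9 rows is dropped.

SQL:
SELECT a.title, b.name AS agent
FROM tickets a
INNER JOIN agents b ON a.agent_id = b.id

Result:
title          | agent 
---------------+-------
Stale cache    | Hank  
Crash on save  | Uma   
Missing icon   | Iris  
Memory leak    | Xander
Login fails    | Hank  
Null pointer   | Xander
Slow page load | Xander
Wrong total    | Iris  


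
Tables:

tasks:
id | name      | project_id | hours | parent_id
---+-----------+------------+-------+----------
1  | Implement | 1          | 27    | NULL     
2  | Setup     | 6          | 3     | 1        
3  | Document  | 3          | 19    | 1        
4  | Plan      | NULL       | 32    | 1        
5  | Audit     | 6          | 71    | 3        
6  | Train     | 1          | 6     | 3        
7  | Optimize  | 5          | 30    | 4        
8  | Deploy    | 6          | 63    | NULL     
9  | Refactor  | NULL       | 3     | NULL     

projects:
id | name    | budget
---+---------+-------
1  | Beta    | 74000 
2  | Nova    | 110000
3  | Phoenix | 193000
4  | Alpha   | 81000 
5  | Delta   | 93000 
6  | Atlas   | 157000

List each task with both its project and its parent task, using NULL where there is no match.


Two LEFT JOINs from the same base table tasks: one to projects via project_id, one to tasks itself via parent_id. Both are LEFT so every task is preserved.
Match against projects:
  - task 1 (Implement): project_id=1 -> matches Beta
  - task 2 (Setup): project_id=6 -> matches Atlas
  - task 3 (Document): project_id=3 -> matches Phoenix
  - task 4 (Plan): project_id=NULL, no match -> kept with NULL
  - task 5 (Audit): project_id=6 -> matches Atlas
  - task 6 (Train): project_id=1 -> matches Beta
  - task 7 (Optimize): project_id=5 -> matches Delta
  - task 8 (Deploy): project_id=6 -> matches Atlas
  - task 9 (Refactor): project_id=NULL, no match -> kept with NULL
Match against tasks (self):
  - task 1 (Implement): parent_id=NULL -> NULL
  - task 2 (Setup): parent_id=1 -> Implement
  - task 3 (Document): parent_id=1 -> Implement
  - task 4 (Plan): parent_id=1 -> Implement
  - task 5 (Audit): parent_id=3 -> Document
  - task 6 (Train): parent_id=3 -> Document
  - task 7 (Optimize): parent_id=4 -> Plan
  - task 8 (Deploy): parent_id=NULL -> NULL
  - task 9 (Refactor): parent_id=NULL -> NULL

SQL:
SELECT a.name, b.name AS project, c.name AS parent
FROM tasks a
LEFT JOIN projects b ON a.project_id = b.id
LEFT JOIN tasks c ON a.parent_id = c.id

Result:
name      | project | parent   
----------+---------+----------
Implement | Beta    | NULL     
Setup     | Atlas   | Implement
Document  | Phoenix | Implement
Plan      | NULL    | Implement
Audit     | Atlas   | Document 
Train     | Beta    | Document 
Optimize  | Delta   | Plan     
Deploy    | Atlas   | NULL     
Refactor  | NULL    | NULL     


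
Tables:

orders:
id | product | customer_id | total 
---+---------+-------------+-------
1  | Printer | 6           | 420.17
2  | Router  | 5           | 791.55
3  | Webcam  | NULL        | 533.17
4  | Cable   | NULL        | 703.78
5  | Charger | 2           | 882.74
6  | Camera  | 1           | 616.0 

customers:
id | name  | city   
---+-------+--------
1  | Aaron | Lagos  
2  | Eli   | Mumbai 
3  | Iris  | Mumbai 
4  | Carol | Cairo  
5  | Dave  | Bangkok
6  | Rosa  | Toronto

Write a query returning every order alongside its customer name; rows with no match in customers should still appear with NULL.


LEFT JOIN keeps every row from orders (the left table); where customer_id has no match in customers, the customer columns become NULL. Walk through each order:
  - order 1 (Printer): customer_id=6 -> matches Rosa
  - order 2 (Router): customer_id=5 -> matches Dave
  - order 3 (Webcam): customer_id=NULL, no match -> kept with NULL
  - order 4 (Cable): customer_id=NULL, no match -> kept with NULL
  - order 5 (Charger): customer_id=2 -> matches Eli
  - order 6 (Camera): customer_id=1 -> matches Aaron
All 6 rows appear; 2 have NULL customer.

SQL:
SELECT a.product, b.name AS customer
FROM orders a
LEFT JOIN customers b ON a.customer_id = b.id

Result:
product | customer
--------+---------
Printer | Rosa    
Router  | Dave    
Webcam  | NULL    
Cable   | NULL    
Charger | Eli     
Camera  | Aaron   


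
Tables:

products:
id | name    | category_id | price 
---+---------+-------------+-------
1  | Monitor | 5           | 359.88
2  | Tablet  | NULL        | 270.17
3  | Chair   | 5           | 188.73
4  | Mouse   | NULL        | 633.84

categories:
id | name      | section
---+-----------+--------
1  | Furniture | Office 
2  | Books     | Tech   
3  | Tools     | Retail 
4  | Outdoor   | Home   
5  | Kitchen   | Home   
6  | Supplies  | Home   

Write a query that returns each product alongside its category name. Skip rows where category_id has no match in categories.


INNER JOIN keeps only products rows whose category_id matches an id in categories. Walk through each product:
  - product 1 (Monitor): category_id=5 -> matches Kitchen
  - product 2 (Tablet): category_id=NULL, no match -> dropped
  - product 3 (Chair): category_id=5 -> matches Kitchen
  - product 4 (Mouse): category_id=NULL, no match -> dropped
So 2 of 4 rows are dropped.

SQL:
SELECT a.name, b.name AS category
FROM products a
INNER JOIN categories b ON a.category_id = b.id

Result:
name    | category
--------+---------
Monitor | Kitchen 
Chair   | Kitchen 


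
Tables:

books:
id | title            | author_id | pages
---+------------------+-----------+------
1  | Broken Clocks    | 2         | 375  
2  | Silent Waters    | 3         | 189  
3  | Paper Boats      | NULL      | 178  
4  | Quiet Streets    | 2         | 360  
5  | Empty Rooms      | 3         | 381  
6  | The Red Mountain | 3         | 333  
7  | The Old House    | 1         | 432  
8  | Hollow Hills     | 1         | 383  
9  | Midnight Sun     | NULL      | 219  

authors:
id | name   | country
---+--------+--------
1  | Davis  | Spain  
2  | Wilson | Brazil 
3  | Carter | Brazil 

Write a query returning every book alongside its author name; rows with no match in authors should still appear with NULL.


LEFT JOIN keeps every row from books (the left table); where author_id has no match in authors, the author columns become NULL. Walk through each book:
  - book 1 (Broken Clocks): author_id=2 -> matches Wilson
  - book 2 (Silent Waters): author_id=3 -> matches Carter
  - book 3 (Paper Boats): author_id=NULL, no match -> kept with NULL
  - book 4 (Quiet Streets): author_id=2 -> matches Wilson
  - book 5 (Empty Rooms): author_id=3 -> matches Carter
  - book 6 (The Red Mountain): author_id=3 -> matches Carter
  - book 7 (The Old House): author_id=1 -> matches Davis
  - book 8 (Hollow Hills): author_id=1 -> matches Davis
  - book 9 (Midnight Sun): author_id=NULL, no match -> kept with NULL
All 9 rows appear; 2 have NULL author.

SQL:
SELECT a.title, b.name AS author
FROM books a
LEFT JOIN authors b ON a.author_id = b.id

Result:
title            | author
-----------------+-------
Broken Clocks    | Wilson
Silent Waters    | Carter
Paper Boats      | NULL  
Quiet Streets    | Wilson
Empty Rooms      | Carter
The Red Mountain | Carter
The Old House    | Davis 
Hollow Hills     | Davis 
Midnight Sun     | NULL  


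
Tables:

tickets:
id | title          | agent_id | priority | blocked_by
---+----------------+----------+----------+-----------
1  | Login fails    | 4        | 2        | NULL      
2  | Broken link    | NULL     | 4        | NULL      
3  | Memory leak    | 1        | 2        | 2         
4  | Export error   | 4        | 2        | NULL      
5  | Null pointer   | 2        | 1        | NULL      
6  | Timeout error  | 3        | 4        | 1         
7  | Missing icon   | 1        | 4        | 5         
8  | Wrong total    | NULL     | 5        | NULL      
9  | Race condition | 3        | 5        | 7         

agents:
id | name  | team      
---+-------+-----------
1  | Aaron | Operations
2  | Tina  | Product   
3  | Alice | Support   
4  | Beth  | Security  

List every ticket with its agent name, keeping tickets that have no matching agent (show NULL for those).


LEFT JOIN keeps every row from tickets (the left table); where agent_id has no match in agents, the agent columns become NULL. Walk through each ticket:
  - ticket 1 (Login fails): agent_id=4 -> matches Beth
  - ticket 2 (Broken link): agent_id=NULL, no match -> kept with NULL
  - ticket 3 (Memory leak): agent_id=1 -> matches Aaron
  - ticket 4 (Export error): agent_id=4 -> matches Beth
  - ticket 5 (Null pointer): agent_id=2 -> matches Tina
  - ticket 6 (Timeout error): agent_id=3 -> matches Alice
  - ticket 7 (Missing icon): agent_id=1 -> matches Aaron
  - ticket 8 (Wrong total): agent_id=NULL, no match -> kept with NULL
  - ticket 9 (Race condition): agent_id=3 -> matches Alice
All 9 rows appear; 2 have NULL agent.

SQL:
SELECT a.title, b.name AS agent
FROM tickets a
LEFT JOIN agents b ON a.agent_id = b.id

Result:
title          | agent
---------------+------
Login fails    | Beth 
Broken link    | NULL 
Memory leak    | Aaron
Export error   | Beth 
Null pointer   | Tina 
Timeout error  | Alice
Missing icon   | Aaron
Wrong total    | NULL 
Race condition | Alice


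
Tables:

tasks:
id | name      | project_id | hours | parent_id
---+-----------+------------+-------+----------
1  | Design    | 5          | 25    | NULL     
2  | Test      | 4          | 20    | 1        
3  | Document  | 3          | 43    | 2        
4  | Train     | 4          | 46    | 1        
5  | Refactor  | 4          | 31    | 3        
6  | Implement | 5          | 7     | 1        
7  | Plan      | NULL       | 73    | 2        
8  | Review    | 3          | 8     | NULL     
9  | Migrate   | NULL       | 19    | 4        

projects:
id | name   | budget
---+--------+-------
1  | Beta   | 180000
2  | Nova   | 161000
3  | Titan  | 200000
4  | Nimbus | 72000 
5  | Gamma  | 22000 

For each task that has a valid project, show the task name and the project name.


INNER JOIN keeps only tasks rows whose project_id matches an id in projects. Walk through each task:
  - task 1 (Design): project_id=5 -> matches Gamma
  - task 2 (Test): project_id=4 -> matches Nimbus
  - task 3 (Document): project_id=3 -> matches Titan
  - task 4 (Train): project_id=4 -> matches Nimbus
  - task 5 (Refactor): project_id=4 -> matches Nimbus
  - task 6 (Implement): project_id=5 -> matches Gamma
  - task 7 (Plan): project_id=NULL, no match -> dropped
  - task 8 (Review): project_id=3 -> matches Titan
  - task 9 (Migrate): project_id=NULL, no match -> dropped
So 2 of 9 rows are dropped.

SQL:
SELECT a.name, b.name AS project
FROM tasks a
INNER JOIN projects b ON a.project_id = b.id

Result:
name      | project
----------+--------
Design    | Gamma  
Test      | Nimbus 
Document  | Titan  
Train     | Nimbus 
Refactor  | Nimbus 
Implement | Gamma  
Review    | Titan  


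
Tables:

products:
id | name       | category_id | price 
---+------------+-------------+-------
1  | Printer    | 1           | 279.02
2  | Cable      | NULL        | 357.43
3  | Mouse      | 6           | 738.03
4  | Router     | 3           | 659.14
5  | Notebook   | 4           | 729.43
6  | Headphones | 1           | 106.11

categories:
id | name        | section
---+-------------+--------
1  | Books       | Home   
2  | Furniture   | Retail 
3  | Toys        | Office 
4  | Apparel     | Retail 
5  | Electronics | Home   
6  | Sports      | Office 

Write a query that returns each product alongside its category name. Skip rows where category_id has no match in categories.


INNER JOIN keeps only products rows whose category_id matches an id in categories. Walk through each product:
  - product 1 (Printer): category_id=1 -> matches Books
  - product 2 (Cable): category_id=NULL, no match -> dropped
  - product 3 (Mouse): category_id=6 -> matches Sports
  - product 4 (Router): category_id=3 -> matches Toys
  - product 5 (Notebook): category_id=4 -> matches Apparel
  - product 6 (Headphones): category_id=1 -> matches Books
So 1 of 6 rows is dropped.

SQL:
SELECT a.name, b.name AS category
FROM products a
INNER JOIN categories b ON a.category_id = b.id

Result:
name       | category
-----------+---------
Printer    | Books   
Mouse      | Sports  
Router     | Toys    
Notebook   | Apparel 
Headphones | Books   
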